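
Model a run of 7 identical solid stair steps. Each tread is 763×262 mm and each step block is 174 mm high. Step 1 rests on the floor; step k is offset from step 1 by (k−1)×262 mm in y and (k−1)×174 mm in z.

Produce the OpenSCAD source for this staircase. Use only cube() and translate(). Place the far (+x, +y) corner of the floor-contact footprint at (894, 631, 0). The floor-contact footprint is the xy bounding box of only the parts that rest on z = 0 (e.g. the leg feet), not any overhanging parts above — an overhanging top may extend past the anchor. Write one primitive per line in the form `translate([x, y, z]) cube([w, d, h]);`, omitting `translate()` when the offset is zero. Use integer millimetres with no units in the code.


translate([131, 369, 0]) cube([763, 262, 174]);
translate([131, 631, 174]) cube([763, 262, 174]);
translate([131, 893, 348]) cube([763, 262, 174]);
translate([131, 1155, 522]) cube([763, 262, 174]);
translate([131, 1417, 696]) cube([763, 262, 174]);
translate([131, 1679, 870]) cube([763, 262, 174]);
translate([131, 1941, 1044]) cube([763, 262, 174]);


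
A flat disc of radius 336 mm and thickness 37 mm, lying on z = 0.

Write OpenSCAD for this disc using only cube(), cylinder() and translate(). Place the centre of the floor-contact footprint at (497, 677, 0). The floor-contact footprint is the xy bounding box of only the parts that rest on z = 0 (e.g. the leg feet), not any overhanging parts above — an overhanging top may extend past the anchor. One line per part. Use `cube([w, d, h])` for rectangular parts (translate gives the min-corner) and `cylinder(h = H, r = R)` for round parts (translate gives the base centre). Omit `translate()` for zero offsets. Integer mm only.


translate([497, 677, 0]) cylinder(h = 37, r = 336);


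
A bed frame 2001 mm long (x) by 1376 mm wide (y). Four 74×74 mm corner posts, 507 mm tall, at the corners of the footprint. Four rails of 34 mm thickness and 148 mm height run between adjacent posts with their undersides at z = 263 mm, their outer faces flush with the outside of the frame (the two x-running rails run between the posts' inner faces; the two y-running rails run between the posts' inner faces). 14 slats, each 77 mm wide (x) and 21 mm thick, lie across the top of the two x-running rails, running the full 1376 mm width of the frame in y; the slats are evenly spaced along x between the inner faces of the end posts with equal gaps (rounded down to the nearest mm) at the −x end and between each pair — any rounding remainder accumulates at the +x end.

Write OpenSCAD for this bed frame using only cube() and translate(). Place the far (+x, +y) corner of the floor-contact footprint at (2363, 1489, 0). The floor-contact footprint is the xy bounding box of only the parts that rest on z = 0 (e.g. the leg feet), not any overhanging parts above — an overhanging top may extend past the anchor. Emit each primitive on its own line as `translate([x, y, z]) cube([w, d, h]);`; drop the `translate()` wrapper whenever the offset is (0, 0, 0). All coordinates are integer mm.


translate([362, 113, 0]) cube([74, 74, 507]);
translate([362, 1415, 0]) cube([74, 74, 507]);
translate([2289, 113, 0]) cube([74, 74, 507]);
translate([2289, 1415, 0]) cube([74, 74, 507]);
translate([436, 113, 263]) cube([1853, 34, 148]);
translate([436, 1455, 263]) cube([1853, 34, 148]);
translate([362, 187, 263]) cube([34, 1228, 148]);
translate([2329, 187, 263]) cube([34, 1228, 148]);
translate([487, 113, 411]) cube([77, 1376, 21]);
translate([615, 113, 411]) cube([77, 1376, 21]);
translate([743, 113, 411]) cube([77, 1376, 21]);
translate([871, 113, 411]) cube([77, 1376, 21]);
translate([999, 113, 411]) cube([77, 1376, 21]);
translate([1127, 113, 411]) cube([77, 1376, 21]);
translate([1255, 113, 411]) cube([77, 1376, 21]);
translate([1383, 113, 411]) cube([77, 1376, 21]);
translate([1511, 113, 411]) cube([77, 1376, 21]);
translate([1639, 113, 411]) cube([77, 1376, 21]);
translate([1767, 113, 411]) cube([77, 1376, 21]);
translate([1895, 113, 411]) cube([77, 1376, 21]);
translate([2023, 113, 411]) cube([77, 1376, 21]);
translate([2151, 113, 411]) cube([77, 1376, 21]);


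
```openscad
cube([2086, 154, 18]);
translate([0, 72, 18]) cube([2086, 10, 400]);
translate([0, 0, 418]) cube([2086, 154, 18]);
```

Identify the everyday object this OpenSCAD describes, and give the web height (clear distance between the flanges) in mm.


An I-beam. The web height is 400 mm.

Two wide flanges with a thin centred web — an I-beam. Overall 436 mm minus two 18 mm flanges gives a web of 436 − 2·18 = 400 mm.


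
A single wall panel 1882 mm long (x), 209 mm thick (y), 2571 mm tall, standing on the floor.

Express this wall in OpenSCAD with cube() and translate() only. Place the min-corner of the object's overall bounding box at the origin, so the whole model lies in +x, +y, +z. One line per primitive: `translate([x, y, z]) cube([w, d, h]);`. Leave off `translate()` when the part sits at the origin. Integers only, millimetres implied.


cube([1882, 209, 2571]);


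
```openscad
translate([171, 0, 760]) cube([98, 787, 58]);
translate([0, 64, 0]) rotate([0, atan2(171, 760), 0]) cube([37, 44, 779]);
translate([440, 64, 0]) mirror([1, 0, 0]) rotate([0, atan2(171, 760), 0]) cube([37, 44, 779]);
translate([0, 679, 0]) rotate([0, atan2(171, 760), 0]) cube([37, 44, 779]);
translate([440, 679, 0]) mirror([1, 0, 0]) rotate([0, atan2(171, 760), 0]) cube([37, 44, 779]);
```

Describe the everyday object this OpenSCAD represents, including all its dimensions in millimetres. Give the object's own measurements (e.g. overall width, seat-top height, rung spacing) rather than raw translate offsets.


A sawhorse. A 98×787×58 mm beam (x, y, z) sits on two A-frame leg pairs. Each pair is two raked legs of 37×44 mm section (44 mm along y) splaying symmetrically in x. Each leg rises 760 mm vertically over 171 mm of horizontal reach and is 779 mm long along its own axis. Every leg's outer bottom edge rests on the floor and its outer top edge meets a bottom edge of the beam — the left legs (tilting toward +x) meet the beam's −x bottom edge, the right legs (their mirror images, tilting toward −x) meet its +x bottom edge — so the leg tops tuck under the beam, the beam's underside is 760 mm above the floor, and the feet are 440 mm apart outside-to-outside with the beam centred between them. The two leg pairs are set in 64 mm from either end of the beam.


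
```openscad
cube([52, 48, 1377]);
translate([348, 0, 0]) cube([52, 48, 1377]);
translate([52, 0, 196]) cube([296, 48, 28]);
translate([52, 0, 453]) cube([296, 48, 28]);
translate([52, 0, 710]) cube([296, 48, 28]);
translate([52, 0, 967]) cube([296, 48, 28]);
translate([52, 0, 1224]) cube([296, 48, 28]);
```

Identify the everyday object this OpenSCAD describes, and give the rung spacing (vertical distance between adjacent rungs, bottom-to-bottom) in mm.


A ladder. The rung spacing is 257 mm.

Two tall 52×48 posts with 5 short bars between them — a ladder. Adjacent rungs sit at z = 196 and z = 453, so the spacing is 453 − 196 = 257 mm.


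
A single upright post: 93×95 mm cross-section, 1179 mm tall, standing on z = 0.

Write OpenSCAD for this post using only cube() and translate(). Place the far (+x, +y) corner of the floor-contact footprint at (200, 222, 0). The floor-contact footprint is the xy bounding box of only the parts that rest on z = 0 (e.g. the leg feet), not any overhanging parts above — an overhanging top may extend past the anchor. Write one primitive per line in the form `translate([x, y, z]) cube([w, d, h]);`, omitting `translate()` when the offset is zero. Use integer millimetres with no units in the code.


translate([107, 127, 0]) cube([93, 95, 1179]);


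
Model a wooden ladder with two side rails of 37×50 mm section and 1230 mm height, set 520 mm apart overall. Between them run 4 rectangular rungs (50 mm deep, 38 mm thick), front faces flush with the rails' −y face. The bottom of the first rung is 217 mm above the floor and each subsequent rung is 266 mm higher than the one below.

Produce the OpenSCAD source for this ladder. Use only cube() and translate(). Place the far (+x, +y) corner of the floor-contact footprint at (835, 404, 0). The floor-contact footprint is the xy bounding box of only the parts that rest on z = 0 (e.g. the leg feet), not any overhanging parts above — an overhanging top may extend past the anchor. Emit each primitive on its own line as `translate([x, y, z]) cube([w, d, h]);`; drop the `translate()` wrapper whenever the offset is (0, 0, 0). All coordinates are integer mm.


// rung span = 520 - 2*37 = 446
// rung[k] z = 217 + k*266
translate([315, 354, 0]) cube([37, 50, 1230]);
translate([798, 354, 0]) cube([37, 50, 1230]);
translate([352, 354, 217]) cube([446, 50, 38]);
translate([352, 354, 483]) cube([446, 50, 38]);
translate([352, 354, 749]) cube([446, 50, 38]);
translate([352, 354, 1015]) cube([446, 50, 38]);


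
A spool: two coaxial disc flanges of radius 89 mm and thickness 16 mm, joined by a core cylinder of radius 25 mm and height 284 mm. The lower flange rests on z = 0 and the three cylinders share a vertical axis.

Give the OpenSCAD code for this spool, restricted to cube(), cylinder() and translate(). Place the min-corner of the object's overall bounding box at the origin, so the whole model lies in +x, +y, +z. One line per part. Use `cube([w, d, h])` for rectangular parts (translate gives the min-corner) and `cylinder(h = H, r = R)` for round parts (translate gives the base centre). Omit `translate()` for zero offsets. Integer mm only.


translate([89, 89, 0]) cylinder(h = 16, r = 89);
translate([89, 89, 16]) cylinder(h = 284, r = 25);
translate([89, 89, 300]) cylinder(h = 16, r = 89);


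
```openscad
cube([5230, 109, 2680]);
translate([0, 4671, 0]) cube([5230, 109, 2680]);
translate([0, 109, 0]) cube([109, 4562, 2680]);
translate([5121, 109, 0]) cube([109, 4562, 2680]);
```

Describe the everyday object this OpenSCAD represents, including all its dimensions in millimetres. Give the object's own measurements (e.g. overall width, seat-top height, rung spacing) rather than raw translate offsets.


The wall frame of a small rectangular building: four walls, each 2680 mm tall and 109 mm thick, enclosing a footprint 5230 mm (x) by 4780 mm (y) outside-to-outside, with no floor or roof. The front and back walls (the −y and +y sides) span the full width; the two side walls fit between them.


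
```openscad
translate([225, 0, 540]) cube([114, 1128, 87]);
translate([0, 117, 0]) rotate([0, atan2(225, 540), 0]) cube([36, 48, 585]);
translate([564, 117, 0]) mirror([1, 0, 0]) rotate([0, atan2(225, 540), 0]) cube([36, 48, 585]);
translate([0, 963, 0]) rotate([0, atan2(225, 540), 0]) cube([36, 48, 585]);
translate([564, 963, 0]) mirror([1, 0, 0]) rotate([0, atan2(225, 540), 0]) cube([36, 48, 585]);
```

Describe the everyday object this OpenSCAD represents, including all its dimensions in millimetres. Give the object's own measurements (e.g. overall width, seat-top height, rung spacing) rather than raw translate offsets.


A sawhorse. A 114×1128×87 mm beam (x, y, z) sits on two A-frame leg pairs. Each pair is two raked legs of 36×48 mm section (48 mm along y) splaying symmetrically in x. Each leg rises 540 mm vertically over 225 mm of horizontal reach and is 585 mm long along its own axis. Every leg's outer bottom edge rests on the floor and its outer top edge meets a bottom edge of the beam — the left legs (tilting toward +x) meet the beam's −x bottom edge, the right legs (their mirror images, tilting toward −x) meet its +x bottom edge — so the leg tops tuck under the beam, the beam's underside is 540 mm above the floor, and the feet are 564 mm apart outside-to-outside with the beam centred between them. The two leg pairs are set in 117 mm from either end of the beam.


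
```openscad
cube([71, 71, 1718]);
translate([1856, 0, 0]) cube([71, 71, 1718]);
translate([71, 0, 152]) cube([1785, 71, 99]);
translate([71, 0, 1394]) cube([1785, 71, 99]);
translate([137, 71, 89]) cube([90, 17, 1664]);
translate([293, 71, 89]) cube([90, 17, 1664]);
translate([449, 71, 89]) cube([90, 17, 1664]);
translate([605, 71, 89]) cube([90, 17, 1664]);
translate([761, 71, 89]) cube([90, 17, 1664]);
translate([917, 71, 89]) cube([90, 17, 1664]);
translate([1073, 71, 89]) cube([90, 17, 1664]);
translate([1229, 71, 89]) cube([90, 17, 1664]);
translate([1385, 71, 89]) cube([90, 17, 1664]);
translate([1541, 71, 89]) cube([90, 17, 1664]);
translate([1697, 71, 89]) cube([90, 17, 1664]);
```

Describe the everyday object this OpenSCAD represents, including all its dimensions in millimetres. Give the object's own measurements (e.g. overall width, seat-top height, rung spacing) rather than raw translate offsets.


A fence section. Two 71×71 mm posts, 1718 mm tall, stand on the floor with a clear span of 1785 mm between their inner faces. Two horizontal rails of 71×99 mm section span the gap between the posts with their undersides at z = 152 mm and z = 1394 mm, flush with the posts' −y face. 11 pickets, each 90 mm wide, 17 mm thick and 1664 mm tall, are fixed to the +y face of the rails with their bottoms at z = 89 mm, spaced across the span with a 66 mm gap after the −x post and between neighbouring pickets, with 69 mm left before the +x post.


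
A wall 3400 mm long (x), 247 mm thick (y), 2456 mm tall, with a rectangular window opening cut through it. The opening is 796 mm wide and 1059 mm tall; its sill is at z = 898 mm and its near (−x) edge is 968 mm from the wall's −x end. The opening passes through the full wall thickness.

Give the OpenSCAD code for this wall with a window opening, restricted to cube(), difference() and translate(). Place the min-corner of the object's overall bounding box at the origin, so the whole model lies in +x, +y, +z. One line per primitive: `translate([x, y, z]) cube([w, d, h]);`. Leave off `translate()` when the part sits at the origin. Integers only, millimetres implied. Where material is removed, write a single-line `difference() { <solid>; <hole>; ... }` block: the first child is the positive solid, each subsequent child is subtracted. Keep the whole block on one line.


difference() { cube([3400, 247, 2456]); translate([968, 0, 898]) cube([796, 247, 1059]); }


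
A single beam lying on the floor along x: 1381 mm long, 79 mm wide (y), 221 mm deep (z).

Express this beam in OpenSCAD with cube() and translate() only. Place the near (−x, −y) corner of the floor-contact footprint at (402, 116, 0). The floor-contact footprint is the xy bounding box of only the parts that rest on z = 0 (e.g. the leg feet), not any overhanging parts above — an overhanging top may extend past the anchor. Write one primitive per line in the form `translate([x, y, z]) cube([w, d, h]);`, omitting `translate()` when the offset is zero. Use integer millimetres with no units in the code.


translate([402, 116, 0]) cube([1381, 79, 221]);


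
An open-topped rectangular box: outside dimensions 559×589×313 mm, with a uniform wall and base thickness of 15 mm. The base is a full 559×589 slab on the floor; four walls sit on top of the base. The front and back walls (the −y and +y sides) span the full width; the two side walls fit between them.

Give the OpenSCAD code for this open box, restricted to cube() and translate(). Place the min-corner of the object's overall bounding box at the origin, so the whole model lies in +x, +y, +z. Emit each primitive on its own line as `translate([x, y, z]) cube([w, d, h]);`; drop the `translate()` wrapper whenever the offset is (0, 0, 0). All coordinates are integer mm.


cube([559, 589, 15]);
translate([0, 0, 15]) cube([559, 15, 298]);
translate([0, 574, 15]) cube([559, 15, 298]);
translate([0, 15, 15]) cube([15, 559, 298]);
translate([544, 15, 15]) cube([15, 559, 298]);


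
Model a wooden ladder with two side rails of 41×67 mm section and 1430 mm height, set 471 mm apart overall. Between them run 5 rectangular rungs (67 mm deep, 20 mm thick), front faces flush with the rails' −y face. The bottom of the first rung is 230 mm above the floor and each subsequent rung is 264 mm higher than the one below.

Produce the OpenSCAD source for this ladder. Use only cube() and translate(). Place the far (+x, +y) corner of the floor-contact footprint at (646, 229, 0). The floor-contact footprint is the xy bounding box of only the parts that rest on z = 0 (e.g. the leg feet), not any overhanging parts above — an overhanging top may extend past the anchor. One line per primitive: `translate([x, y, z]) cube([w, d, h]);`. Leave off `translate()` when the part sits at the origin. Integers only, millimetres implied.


// rung span = 471 - 2*41 = 389
// rung[k] z = 230 + k*264
translate([175, 162, 0]) cube([41, 67, 1430]);
translate([605, 162, 0]) cube([41, 67, 1430]);
translate([216, 162, 230]) cube([389, 67, 20]);
translate([216, 162, 494]) cube([389, 67, 20]);
translate([216, 162, 758]) cube([389, 67, 20]);
translate([216, 162, 1022]) cube([389, 67, 20]);
translate([216, 162, 1286]) cube([389, 67, 20]);


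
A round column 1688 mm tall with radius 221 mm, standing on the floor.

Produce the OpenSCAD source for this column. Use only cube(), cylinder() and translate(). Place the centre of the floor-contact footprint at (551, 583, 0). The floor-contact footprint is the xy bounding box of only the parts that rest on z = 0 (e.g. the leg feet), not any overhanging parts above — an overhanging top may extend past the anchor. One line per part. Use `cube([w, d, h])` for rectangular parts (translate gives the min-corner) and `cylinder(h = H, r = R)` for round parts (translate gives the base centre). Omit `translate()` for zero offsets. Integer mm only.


translate([551, 583, 0]) cylinder(h = 1688, r = 221);


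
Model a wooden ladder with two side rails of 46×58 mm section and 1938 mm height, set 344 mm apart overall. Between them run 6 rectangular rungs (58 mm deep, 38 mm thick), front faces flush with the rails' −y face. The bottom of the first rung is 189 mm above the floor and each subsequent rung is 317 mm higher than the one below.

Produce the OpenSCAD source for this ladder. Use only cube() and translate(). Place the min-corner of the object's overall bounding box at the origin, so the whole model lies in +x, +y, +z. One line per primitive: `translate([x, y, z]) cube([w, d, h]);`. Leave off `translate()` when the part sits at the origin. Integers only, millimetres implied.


cube([46, 58, 1938]);
translate([298, 0, 0]) cube([46, 58, 1938]);
translate([46, 0, 189]) cube([252, 58, 38]);
translate([46, 0, 506]) cube([252, 58, 38]);
translate([46, 0, 823]) cube([252, 58, 38]);
translate([46, 0, 1140]) cube([252, 58, 38]);
translate([46, 0, 1457]) cube([252, 58, 38]);
translate([46, 0, 1774]) cube([252, 58, 38]);


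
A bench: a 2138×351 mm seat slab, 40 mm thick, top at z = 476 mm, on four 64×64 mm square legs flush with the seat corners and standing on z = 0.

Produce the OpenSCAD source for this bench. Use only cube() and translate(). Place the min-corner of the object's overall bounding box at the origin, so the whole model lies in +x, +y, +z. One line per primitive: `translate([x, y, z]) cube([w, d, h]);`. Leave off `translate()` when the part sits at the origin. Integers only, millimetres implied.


translate([0, 0, 436]) cube([2138, 351, 40]);
cube([64, 64, 436]);
translate([0, 287, 0]) cube([64, 64, 436]);
translate([2074, 0, 0]) cube([64, 64, 436]);
translate([2074, 287, 0]) cube([64, 64, 436]);


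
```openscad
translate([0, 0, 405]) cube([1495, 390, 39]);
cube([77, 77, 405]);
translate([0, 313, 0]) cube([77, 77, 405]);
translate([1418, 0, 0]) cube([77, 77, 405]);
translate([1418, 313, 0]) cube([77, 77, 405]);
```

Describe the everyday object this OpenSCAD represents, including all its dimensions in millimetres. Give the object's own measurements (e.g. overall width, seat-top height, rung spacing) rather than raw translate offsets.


A long wooden bench with a 1495 mm (x) × 390 mm (y) seat, 39 mm thick, its top surface 444 mm above the floor. Four 77 mm square legs at the seat corners, flush with the edges, run from z = 0 to the seat underside.


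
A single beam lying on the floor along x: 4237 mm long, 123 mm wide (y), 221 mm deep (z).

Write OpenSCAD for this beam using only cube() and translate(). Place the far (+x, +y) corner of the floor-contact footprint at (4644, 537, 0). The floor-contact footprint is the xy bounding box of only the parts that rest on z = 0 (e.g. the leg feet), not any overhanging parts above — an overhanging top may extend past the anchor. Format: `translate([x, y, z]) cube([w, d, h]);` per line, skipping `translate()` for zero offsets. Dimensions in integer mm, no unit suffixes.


translate([407, 414, 0]) cube([4237, 123, 221]);


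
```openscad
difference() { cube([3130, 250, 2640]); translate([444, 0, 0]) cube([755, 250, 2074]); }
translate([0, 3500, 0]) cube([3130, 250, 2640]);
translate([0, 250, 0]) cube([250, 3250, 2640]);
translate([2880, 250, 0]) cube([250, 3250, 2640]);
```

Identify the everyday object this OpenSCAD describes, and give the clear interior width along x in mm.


A single room. The interior width is 2630 mm.

Four walls enclosing a rectangle with a door in the front wall — a room. Outside width 3130 minus two 250 mm walls gives 2630 mm.


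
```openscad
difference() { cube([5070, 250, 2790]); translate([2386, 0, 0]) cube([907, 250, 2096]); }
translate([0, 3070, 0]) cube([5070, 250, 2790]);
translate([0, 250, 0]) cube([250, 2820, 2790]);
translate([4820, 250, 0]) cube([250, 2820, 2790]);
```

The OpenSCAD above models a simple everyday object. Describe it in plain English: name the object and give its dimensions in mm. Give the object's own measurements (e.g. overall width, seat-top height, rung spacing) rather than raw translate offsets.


A single room: four walls, each 2790 mm tall and 250 mm thick, enclosing an outside footprint 5070×3320 mm (x × y), no floor or roof. The front and back walls (−y and +y sides) run the full x-width; the side walls fit between their inner faces. A door opening 907 mm wide and 2096 mm tall is cut through the front wall from the floor up, its −x edge 2386 mm from the wall's −x end.


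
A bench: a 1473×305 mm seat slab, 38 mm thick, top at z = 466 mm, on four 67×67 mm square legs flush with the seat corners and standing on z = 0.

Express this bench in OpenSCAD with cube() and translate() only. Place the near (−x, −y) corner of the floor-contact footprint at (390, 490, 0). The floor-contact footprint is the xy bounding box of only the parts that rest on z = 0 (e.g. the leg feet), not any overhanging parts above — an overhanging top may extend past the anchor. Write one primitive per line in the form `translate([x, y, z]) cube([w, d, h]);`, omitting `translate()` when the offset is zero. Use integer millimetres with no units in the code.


translate([390, 490, 428]) cube([1473, 305, 38]);
translate([390, 490, 0]) cube([67, 67, 428]);
translate([390, 728, 0]) cube([67, 67, 428]);
translate([1796, 490, 0]) cube([67, 67, 428]);
translate([1796, 728, 0]) cube([67, 67, 428]);


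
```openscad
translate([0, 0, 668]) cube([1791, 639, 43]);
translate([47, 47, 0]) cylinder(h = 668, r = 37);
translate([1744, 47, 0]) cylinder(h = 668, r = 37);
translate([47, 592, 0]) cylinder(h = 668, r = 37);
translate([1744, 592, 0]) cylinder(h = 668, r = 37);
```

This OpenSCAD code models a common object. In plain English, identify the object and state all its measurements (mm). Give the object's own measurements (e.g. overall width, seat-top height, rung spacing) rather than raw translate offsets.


A table: top 1791 mm (x) × 639 mm (y), 43 mm thick, upper face at z = 711 mm, on four round legs of 74 mm diameter, each leg's bounding box inset 10 mm from the nearest pair of top edges from z = 0 to the bottom of the top.


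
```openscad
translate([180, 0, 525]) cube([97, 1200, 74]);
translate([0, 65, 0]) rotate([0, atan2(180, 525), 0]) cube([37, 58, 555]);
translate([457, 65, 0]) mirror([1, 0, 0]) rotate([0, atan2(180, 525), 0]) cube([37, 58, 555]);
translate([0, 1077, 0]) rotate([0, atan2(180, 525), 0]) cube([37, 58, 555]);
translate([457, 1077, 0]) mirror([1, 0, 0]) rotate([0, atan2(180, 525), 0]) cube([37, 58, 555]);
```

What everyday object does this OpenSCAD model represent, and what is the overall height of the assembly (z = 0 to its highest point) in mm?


A sawhorse. The overall height is 599 mm.

A beam across two mirrored pairs of raked legs — a sawhorse. The beam's underside is at z = 525 (matching the legs' vertical rise in atan2(180, 525)) and the beam is 74 mm tall, so its top is at 525 + 74 = 599 mm. The raked legs top out at the beam's underside, so that is the highest point.


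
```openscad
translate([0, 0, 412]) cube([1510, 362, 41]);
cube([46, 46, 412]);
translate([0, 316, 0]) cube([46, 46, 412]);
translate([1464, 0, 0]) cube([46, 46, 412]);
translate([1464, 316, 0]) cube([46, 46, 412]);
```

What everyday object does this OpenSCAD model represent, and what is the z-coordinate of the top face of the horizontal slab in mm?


A bench. The seat-top height is 453 mm.

A long slab on four corner posts — a bench. The slab sits at z = 412 with thickness 41, so the top is 412 + 41 = 453 mm.


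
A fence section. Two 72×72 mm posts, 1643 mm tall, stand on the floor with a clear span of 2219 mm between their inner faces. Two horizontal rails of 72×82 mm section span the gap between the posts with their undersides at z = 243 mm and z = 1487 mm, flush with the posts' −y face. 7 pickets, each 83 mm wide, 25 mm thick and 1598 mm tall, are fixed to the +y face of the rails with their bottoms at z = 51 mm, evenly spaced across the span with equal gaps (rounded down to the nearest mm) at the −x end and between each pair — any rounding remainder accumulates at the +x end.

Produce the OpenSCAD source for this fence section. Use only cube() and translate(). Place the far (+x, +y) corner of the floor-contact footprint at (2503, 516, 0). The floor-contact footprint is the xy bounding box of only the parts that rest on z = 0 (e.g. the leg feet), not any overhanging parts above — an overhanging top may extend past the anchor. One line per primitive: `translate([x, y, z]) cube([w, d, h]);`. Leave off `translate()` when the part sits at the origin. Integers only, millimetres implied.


translate([140, 444, 0]) cube([72, 72, 1643]);
translate([2431, 444, 0]) cube([72, 72, 1643]);
translate([212, 444, 243]) cube([2219, 72, 82]);
translate([212, 444, 1487]) cube([2219, 72, 82]);
translate([416, 516, 51]) cube([83, 25, 1598]);
translate([703, 516, 51]) cube([83, 25, 1598]);
translate([990, 516, 51]) cube([83, 25, 1598]);
translate([1277, 516, 51]) cube([83, 25, 1598]);
translate([1564, 516, 51]) cube([83, 25, 1598]);
translate([1851, 516, 51]) cube([83, 25, 1598]);
translate([2138, 516, 51]) cube([83, 25, 1598]);


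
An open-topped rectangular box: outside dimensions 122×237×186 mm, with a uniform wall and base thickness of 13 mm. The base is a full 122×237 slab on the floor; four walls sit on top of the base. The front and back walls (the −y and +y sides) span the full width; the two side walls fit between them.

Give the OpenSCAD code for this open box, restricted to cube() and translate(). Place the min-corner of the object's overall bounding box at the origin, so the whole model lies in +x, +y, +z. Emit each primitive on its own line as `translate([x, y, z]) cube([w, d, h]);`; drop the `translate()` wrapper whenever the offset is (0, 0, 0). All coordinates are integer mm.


cube([122, 237, 13]);
translate([0, 0, 13]) cube([122, 13, 173]);
translate([0, 224, 13]) cube([122, 13, 173]);
translate([0, 13, 13]) cube([13, 211, 173]);
translate([109, 13, 13]) cube([13, 211, 173]);


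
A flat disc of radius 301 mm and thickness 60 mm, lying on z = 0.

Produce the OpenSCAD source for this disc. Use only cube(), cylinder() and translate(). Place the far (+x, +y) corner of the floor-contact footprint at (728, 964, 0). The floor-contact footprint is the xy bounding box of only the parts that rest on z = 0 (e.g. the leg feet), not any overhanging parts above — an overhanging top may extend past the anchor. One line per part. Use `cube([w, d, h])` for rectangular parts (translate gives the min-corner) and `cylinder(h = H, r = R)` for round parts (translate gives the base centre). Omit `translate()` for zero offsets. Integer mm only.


translate([427, 663, 0]) cylinder(h = 60, r = 301);


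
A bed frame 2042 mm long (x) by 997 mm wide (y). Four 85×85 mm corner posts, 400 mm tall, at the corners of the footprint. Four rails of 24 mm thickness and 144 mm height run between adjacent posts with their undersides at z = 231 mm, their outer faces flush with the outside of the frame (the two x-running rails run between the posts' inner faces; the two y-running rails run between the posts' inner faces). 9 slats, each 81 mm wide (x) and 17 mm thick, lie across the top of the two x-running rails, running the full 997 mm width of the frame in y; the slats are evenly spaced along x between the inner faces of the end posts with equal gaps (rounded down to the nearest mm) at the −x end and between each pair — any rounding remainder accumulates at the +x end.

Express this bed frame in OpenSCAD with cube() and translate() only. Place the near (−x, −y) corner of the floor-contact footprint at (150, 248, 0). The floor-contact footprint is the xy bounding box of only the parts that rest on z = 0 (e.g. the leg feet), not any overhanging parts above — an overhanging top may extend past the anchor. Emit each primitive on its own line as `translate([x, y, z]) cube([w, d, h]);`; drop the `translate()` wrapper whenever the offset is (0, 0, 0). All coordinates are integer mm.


// slat z = rail_z + rail_h = 231 + 144 = 375
// slat gap = ⌊(1872 − 9·81) / 10⌋ = 114
translate([150, 248, 0]) cube([85, 85, 400]);
translate([150, 1160, 0]) cube([85, 85, 400]);
translate([2107, 248, 0]) cube([85, 85, 400]);
translate([2107, 1160, 0]) cube([85, 85, 400]);
translate([235, 248, 231]) cube([1872, 24, 144]);
translate([235, 1221, 231]) cube([1872, 24, 144]);
translate([150, 333, 231]) cube([24, 827, 144]);
translate([2168, 333, 231]) cube([24, 827, 144]);
translate([349, 248, 375]) cube([81, 997, 17]);
translate([544, 248, 375]) cube([81, 997, 17]);
translate([739, 248, 375]) cube([81, 997, 17]);
translate([934, 248, 375]) cube([81, 997, 17]);
translate([1129, 248, 375]) cube([81, 997, 17]);
translate([1324, 248, 375]) cube([81, 997, 17]);
translate([1519, 248, 375]) cube([81, 997, 17]);
translate([1714, 248, 375]) cube([81, 997, 17]);
translate([1909, 248, 375]) cube([81, 997, 17]);


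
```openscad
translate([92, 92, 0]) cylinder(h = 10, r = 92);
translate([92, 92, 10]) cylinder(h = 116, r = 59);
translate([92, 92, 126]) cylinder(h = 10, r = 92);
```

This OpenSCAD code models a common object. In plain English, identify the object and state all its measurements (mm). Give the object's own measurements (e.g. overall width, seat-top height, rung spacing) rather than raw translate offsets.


A spool: two coaxial disc flanges of radius 92 mm and thickness 10 mm, joined by a core cylinder of radius 59 mm and height 116 mm. The lower flange rests on z = 0 and the three cylinders share a vertical axis.


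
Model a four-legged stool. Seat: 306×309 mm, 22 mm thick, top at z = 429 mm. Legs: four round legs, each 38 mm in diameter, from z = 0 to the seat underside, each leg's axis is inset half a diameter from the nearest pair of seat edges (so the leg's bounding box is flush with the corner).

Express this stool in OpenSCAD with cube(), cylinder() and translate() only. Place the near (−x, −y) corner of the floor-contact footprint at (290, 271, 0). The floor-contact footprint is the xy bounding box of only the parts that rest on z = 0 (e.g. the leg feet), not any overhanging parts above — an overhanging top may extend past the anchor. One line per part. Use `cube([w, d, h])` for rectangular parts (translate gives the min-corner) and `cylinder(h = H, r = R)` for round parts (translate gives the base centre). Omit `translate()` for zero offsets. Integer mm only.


// leg_h = 429 - 22 = 407
translate([290, 271, 407]) cube([306, 309, 22]);
translate([309, 290, 0]) cylinder(h = 407, r = 19);
translate([577, 290, 0]) cylinder(h = 407, r = 19);
translate([309, 561, 0]) cylinder(h = 407, r = 19);
translate([577, 561, 0]) cylinder(h = 407, r = 19);


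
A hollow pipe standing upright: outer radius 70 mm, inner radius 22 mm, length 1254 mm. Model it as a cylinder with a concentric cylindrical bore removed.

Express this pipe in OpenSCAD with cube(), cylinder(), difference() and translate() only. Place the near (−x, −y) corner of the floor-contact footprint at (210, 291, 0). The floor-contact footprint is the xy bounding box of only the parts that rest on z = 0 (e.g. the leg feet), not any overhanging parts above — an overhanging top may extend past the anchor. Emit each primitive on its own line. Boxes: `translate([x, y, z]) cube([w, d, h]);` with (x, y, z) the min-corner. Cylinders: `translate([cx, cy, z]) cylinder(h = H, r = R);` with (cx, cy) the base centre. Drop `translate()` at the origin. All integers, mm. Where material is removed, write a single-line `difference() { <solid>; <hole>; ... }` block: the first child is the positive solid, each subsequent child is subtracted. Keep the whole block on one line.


difference() { translate([280, 361, 0]) cylinder(h = 1254, r = 70); translate([280, 361, 0]) cylinder(h = 1254, r = 22); }


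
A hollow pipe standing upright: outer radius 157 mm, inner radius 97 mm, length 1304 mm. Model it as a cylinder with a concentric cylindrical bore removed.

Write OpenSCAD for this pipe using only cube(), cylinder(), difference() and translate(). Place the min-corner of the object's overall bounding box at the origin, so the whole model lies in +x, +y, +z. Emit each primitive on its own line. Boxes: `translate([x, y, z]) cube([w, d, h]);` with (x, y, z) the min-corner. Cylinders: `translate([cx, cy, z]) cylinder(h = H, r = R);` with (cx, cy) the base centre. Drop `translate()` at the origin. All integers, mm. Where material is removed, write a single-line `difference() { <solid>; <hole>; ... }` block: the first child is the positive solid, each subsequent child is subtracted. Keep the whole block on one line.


difference() { translate([157, 157, 0]) cylinder(h = 1304, r = 157); translate([157, 157, 0]) cylinder(h = 1304, r = 97); }


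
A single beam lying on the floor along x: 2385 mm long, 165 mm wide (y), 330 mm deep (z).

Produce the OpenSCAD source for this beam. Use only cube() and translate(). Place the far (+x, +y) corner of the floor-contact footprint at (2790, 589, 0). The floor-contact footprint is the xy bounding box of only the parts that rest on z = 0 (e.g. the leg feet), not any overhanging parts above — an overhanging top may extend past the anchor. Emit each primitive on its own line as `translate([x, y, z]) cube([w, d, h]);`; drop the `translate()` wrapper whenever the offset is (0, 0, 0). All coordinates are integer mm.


translate([405, 424, 0]) cube([2385, 165, 330]);


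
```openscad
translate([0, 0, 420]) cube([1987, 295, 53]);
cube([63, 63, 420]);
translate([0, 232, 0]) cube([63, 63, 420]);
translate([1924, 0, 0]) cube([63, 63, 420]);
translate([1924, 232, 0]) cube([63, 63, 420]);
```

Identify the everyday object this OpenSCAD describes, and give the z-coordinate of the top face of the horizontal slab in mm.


A bench. The seat-top height is 473 mm.

A long slab on four corner posts — a bench. The slab sits at z = 420 with thickness 53, so the top is 420 + 53 = 473 mm.


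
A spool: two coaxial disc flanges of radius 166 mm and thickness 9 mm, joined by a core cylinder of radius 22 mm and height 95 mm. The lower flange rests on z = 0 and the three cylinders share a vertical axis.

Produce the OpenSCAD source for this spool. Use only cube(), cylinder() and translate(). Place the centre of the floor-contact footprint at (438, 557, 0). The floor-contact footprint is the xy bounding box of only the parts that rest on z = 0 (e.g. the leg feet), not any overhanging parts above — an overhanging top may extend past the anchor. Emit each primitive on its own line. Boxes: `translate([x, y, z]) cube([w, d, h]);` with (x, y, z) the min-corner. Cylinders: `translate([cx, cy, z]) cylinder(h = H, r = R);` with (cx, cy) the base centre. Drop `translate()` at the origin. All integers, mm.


translate([438, 557, 0]) cylinder(h = 9, r = 166);
translate([438, 557, 9]) cylinder(h = 95, r = 22);
translate([438, 557, 104]) cylinder(h = 9, r = 166);


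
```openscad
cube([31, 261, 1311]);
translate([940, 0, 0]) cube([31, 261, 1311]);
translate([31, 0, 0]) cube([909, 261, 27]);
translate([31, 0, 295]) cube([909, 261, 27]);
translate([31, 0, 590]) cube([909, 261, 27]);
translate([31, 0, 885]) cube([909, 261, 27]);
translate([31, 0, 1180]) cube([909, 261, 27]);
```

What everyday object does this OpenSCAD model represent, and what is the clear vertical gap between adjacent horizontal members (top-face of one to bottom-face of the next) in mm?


A bookshelf. The clear shelf gap is 268 mm.

Two tall side panels with 5 horizontal boards between them — a bookshelf. The first two shelf undersides are at z = 0 and z = 295; with shelf thickness 27, the clear gap is 295 − 0 − 27 = 268 mm.


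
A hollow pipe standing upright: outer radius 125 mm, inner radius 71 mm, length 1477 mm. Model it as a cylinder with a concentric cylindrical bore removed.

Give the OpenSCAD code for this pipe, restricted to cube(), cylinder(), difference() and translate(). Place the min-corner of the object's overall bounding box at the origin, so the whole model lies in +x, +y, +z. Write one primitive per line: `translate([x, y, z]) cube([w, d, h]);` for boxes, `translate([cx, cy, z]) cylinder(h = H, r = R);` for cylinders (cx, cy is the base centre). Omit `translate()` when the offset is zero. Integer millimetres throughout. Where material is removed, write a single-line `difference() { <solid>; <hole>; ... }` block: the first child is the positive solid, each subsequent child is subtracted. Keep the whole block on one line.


difference() { translate([125, 125, 0]) cylinder(h = 1477, r = 125); translate([125, 125, 0]) cylinder(h = 1477, r = 71); }


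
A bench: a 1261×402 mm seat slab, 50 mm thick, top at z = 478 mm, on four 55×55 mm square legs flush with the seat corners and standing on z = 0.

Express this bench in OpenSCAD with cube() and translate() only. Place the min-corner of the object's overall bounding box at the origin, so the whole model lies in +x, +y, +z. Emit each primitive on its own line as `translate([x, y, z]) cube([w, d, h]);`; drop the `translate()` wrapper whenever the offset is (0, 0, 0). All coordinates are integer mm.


translate([0, 0, 428]) cube([1261, 402, 50]);
cube([55, 55, 428]);
translate([0, 347, 0]) cube([55, 55, 428]);
translate([1206, 0, 0]) cube([55, 55, 428]);
translate([1206, 347, 0]) cube([55, 55, 428]);


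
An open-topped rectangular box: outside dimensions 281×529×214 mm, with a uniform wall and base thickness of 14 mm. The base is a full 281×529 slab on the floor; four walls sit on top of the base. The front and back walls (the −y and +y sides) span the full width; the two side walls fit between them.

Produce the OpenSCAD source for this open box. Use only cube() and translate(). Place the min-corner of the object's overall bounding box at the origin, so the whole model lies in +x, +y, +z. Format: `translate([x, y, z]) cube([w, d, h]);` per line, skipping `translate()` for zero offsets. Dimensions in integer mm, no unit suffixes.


cube([281, 529, 14]);
translate([0, 0, 14]) cube([281, 14, 200]);
translate([0, 515, 14]) cube([281, 14, 200]);
translate([0, 14, 14]) cube([14, 501, 200]);
translate([267, 14, 14]) cube([14, 501, 200]);


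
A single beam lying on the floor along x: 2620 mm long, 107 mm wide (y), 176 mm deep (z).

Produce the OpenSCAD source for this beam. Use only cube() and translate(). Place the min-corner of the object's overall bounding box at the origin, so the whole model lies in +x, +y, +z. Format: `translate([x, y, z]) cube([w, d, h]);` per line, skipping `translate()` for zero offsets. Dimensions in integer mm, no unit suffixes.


cube([2620, 107, 176]);
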